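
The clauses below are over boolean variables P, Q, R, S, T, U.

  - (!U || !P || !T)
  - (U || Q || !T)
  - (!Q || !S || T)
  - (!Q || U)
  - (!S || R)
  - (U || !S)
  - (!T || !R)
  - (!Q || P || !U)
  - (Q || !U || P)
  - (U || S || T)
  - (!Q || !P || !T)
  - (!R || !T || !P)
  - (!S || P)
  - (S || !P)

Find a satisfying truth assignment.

P = T, Q = F, R = T, S = T, T = F, U = T

Check each clause:
  1. (!P || !T || !U) — !T is true.
  2. (Q || U || !T) — !T is true.
  3. (!Q || T || !S) — !Q is true.
  4. (!Q || U) — !Q is true.
  5. (R || !S) — R is true.
  6. (U || !S) — U is true.
  7. (!T || !R) — !T is true.
  8. (P || !U || !Q) — P is true.
  9. (P || !U || Q) — P is true.
  10. (U || T || S) — S is true.
  11. (!T || !P || !Q) — !T is true.
  12. (!P || !R || !T) — !T is true.
  13. (!S || P) — P is true.
  14. (!P || S) — S is true.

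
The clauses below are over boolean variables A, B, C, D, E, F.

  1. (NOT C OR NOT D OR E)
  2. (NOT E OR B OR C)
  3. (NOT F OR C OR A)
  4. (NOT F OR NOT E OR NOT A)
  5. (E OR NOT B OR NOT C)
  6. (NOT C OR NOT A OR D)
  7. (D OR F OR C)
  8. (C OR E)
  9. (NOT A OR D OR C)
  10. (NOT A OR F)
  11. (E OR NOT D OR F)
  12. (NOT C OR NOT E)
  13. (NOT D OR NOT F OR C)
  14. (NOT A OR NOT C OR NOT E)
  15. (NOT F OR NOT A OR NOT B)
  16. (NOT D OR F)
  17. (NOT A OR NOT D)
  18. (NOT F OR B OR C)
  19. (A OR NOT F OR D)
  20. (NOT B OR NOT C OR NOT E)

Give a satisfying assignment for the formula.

A = False, B = False, C = True, D = False, E = False, F = False

Branch on A: take A = False.
For the remaining variables, B = False, C = True, D = False, E = False, F = False works.
Every clause has at least one true literal under this assignment.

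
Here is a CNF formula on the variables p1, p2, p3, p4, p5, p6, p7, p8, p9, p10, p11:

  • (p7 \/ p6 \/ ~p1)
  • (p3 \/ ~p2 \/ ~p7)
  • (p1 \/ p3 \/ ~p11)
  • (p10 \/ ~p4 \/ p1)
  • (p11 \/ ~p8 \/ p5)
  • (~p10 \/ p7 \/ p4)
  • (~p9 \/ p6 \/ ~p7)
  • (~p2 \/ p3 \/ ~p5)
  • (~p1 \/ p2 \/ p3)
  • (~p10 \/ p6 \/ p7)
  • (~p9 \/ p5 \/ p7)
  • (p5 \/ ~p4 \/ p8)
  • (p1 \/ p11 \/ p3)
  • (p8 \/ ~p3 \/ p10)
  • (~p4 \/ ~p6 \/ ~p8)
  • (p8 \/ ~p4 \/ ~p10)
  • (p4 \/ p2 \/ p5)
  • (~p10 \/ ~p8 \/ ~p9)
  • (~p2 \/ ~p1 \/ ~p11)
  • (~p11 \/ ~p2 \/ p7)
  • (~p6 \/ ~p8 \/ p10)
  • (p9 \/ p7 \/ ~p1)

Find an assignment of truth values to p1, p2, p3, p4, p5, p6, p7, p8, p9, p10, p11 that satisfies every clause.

Set p1 = False and propagate.
Try p2 = True.
Try p3 = True.
The remaining clauses are satisfied by p4 = False, p5 = True, p6 = False, p7 = True, p8 = False, p9 = False, p10 = True, p11 = True.
Every clause has at least one true literal under this assignment.

p1 = False, p2 = True, p3 = True, p4 = False, p5 = True, p6 = False, p7 = True, p8 = False, p9 = False, p10 = True, p11 = True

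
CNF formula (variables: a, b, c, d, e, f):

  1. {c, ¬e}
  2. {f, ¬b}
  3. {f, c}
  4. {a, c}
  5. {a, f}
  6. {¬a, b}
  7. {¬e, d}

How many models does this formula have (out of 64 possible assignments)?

Split on a, then c.
  a=1, c=1: remaining (b,d,e,f) ∈ {(1,0,0,1); (1,1,0,1); (1,1,1,1)} — 3.
  a=1, c=0: remaining (b,d,e,f) ∈ {(1,0,0,1); (1,1,0,1)} — 2.
  a=0, c=1: b free; 3 ways for (d,e,f) × 2^1 = 6.
  a=0, c=0: a clause becomes empty — 0.
Total: 3 + 2 + 6 + 0 = 11.

11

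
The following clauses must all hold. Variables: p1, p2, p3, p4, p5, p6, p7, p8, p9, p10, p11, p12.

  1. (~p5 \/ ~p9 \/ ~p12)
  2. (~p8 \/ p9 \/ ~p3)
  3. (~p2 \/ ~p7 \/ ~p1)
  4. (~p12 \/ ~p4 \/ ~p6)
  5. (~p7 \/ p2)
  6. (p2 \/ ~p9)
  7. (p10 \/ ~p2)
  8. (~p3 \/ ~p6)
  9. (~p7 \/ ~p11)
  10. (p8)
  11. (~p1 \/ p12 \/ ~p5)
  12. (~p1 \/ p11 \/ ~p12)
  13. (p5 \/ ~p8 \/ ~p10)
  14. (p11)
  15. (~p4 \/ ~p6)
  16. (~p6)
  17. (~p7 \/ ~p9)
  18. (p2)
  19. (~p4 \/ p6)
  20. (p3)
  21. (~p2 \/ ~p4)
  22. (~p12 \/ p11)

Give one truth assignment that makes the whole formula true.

The clause (p8) is unit: p8 must be True.
Unit propagation: (p11) forces p11 = True.
(~p7) is a unit clause, so p7 = False.
The clause (~p6) is unit: p6 must be False.
Unit propagation: (p2) forces p2 = True.
The clause (p10) is unit: p10 must be True.
(p5) is a unit clause, so p5 = True.
(~p4) is a unit clause, so p4 = False.
The clause (p3) is unit: p3 must be True.
Unit propagation: (p9) forces p9 = True.
The clause (~p12) is unit: p12 must be False.
Unit propagation: (~p1) forces p1 = False.

p1=F, p2=T, p3=T, p4=F, p5=T, p6=F, p7=F, p8=T, p9=T, p10=T, p11=T, p12=F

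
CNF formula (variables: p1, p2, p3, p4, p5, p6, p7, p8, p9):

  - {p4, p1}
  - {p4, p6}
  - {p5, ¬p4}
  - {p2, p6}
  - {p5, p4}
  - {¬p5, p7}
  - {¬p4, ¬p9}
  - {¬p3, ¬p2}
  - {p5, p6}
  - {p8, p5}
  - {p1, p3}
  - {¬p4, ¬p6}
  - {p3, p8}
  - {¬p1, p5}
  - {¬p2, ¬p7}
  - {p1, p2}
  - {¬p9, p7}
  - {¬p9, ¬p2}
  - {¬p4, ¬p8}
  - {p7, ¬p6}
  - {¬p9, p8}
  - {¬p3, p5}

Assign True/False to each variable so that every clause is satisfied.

p1=1, p2=0, p3=1, p4=0, p5=1, p6=1, p7=1, p8=1, p9=0

Check each clause:
  1. {p4, p1} — p1 is true.
  2. {p6, p4} — p6 is true.
  3. {p5, ¬p4} — ¬p4 is true.
  4. {p2, p6} — p6 is true.
  5. {p4, p5} — p5 is true.
  6. {¬p5, p7} — p7 is true.
  7. {¬p9, ¬p4} — ¬p4 is true.
  8. {¬p3, ¬p2} — ¬p2 is true.
  9. {p5, p6} — p5 is true.
  10. {p5, p8} — p8 is true.
  11. {p3, p1} — p1 is true.
  12. {¬p6, ¬p4} — ¬p4 is true.
  13. {p3, p8} — p8 is true.
  14. {p5, ¬p1} — p5 is true.
  15. {¬p2, ¬p7} — ¬p2 is true.
  16. {p2, p1} — p1 is true.
  17. {p7, ¬p9} — p7 is true.
  18. {¬p9, ¬p2} — ¬p2 is true.
  19. {¬p4, ¬p8} — ¬p4 is true.
  20. {¬p6, p7} — p7 is true.
  21. {p8, ¬p9} — p8 is true.
  22. {p5, ¬p3} — p5 is true.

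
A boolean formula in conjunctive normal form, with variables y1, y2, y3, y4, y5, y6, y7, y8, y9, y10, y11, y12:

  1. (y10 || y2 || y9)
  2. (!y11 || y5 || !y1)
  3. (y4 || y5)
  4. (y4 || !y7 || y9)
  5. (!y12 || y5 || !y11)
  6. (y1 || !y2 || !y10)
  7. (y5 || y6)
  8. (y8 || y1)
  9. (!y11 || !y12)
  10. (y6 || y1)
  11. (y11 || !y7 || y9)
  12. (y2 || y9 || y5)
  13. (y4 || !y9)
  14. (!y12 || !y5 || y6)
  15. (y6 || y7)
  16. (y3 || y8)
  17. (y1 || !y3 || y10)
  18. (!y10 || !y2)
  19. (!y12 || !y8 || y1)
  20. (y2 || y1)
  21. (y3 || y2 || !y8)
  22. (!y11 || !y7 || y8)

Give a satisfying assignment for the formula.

y1=True  y2=False  y3=True  y4=True  y5=True  y6=False  y7=True  y8=True  y9=True  y10=True  y11=True  y12=False

Pure literal: y4 appears only positively; assign y4 = True.
y12 occurs only negated in the remaining clauses — set y12 = False.
Try y1 = True.
Try y2 = False.
Try y3 = True.
For the remaining variables, y5 = True, y6 = False, y7 = True, y8 = True, y9 = True, y10 = True, y11 = True works.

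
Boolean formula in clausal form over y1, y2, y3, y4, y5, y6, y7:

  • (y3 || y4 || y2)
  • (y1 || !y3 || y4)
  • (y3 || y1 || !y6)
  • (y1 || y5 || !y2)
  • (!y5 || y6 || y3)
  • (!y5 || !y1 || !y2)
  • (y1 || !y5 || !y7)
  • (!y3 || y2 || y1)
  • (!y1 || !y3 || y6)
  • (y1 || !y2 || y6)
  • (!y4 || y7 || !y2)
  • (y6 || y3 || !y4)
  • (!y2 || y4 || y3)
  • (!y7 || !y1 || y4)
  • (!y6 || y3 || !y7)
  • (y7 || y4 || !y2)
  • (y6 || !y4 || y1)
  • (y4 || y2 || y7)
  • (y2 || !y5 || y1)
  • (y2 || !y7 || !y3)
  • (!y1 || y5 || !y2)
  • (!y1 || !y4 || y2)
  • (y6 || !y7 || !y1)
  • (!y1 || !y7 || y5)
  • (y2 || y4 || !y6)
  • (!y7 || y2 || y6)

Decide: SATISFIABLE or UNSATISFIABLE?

UNSATISFIABLE

y1 = True:
  y2 = True:
    propagation gives y5=False; an empty clause results — contradiction.
  y2 = False:
    propagation gives y4=False, y3=True, y6=True; an empty clause results — contradiction.
y1 = False:
  y2 = True:
    propagation gives y5=True, y7=False, y6=True, y3=True; an empty clause results — contradiction.
  y2 = False:
    propagation gives y3=False, y4=True, y6=False; an empty clause results — contradiction.
Every branch closes, so no satisfying assignment exists.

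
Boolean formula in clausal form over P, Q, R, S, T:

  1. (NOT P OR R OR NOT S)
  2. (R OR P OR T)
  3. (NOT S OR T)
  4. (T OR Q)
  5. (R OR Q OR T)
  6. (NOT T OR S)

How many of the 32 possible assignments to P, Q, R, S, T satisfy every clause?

9

Case analysis on T and R:
  T=1, R=1: remaining (P,Q,S) ∈ {(0,0,1); (0,1,1); (1,0,1); (1,1,1)} — 4.
  T=1, R=0: remaining (P,Q,S) ∈ {(0,0,1); (0,1,1)} — 2.
  T=0, R=1: remaining (P,Q,S) ∈ {(0,1,0); (1,1,0)} — 2.
  T=0, R=0: remaining (P,Q,S) ∈ {(1,1,0)} — 1.
Total: 4 + 2 + 2 + 1 = 9.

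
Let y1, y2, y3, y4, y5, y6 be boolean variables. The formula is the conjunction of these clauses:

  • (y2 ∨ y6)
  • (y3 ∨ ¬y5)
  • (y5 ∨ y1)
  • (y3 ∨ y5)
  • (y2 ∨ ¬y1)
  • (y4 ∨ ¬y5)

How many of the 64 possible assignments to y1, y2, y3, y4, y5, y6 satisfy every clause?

9

Case analysis on y5 and y1:
  y5=T, y1=T: remaining (y2,y3,y4,y6) ∈ {(T,T,T,F); (T,T,T,T)} — 2.
  y5=T, y1=F: remaining (y2,y3,y4,y6) ∈ {(F,T,T,T); (T,T,T,F); (T,T,T,T)} — 3.
  y5=F, y1=T: remaining (y2,y3,y4,y6) ∈ {(T,T,F,F); (T,T,F,T); (T,T,T,F); (T,T,T,T)} — 4.
  y5=F, y1=F: a clause becomes empty — 0.
Total: 2 + 3 + 4 + 0 = 9.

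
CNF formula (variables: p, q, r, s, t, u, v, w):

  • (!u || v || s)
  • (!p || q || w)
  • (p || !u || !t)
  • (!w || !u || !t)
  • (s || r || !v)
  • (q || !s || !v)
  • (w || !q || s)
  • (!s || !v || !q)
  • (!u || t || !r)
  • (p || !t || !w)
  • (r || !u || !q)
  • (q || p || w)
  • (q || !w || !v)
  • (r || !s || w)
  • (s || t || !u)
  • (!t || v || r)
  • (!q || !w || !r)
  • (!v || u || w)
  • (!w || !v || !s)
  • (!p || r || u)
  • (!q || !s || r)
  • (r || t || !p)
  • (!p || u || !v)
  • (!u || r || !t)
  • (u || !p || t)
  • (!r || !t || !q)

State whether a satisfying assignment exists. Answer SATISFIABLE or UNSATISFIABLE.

Set p = True and propagate.
The remaining clauses are satisfied by q = False, r = True, s = False, t = True, u = False, v = False, w = True.
Every clause has at least one true literal under this assignment.
So p=True, q=False, r=True, s=False, t=True, u=False, v=False, w=True is a satisfying assignment.

SATISFIABLE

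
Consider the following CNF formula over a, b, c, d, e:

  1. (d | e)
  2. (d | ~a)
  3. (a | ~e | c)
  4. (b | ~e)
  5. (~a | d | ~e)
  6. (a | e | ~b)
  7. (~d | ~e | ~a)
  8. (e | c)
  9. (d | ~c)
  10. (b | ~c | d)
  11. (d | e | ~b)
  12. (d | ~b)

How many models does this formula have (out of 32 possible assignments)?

4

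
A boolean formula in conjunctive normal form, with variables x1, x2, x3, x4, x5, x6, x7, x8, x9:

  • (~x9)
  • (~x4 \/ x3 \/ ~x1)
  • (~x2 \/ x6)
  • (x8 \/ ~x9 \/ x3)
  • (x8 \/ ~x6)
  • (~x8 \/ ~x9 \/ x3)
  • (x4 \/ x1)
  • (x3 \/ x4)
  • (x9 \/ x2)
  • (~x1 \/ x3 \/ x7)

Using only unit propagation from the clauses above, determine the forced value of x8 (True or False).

True

(~x9) stands alone — x9 = False.
In (x2 \/ x9), x9 is now false; x2 must hold, so x2 = True.
(x6 \/ ~x2) with x2 = True leaves only x6, so x6 = True.
From (x8 \/ ~x6) and x6 = True: x8 = True.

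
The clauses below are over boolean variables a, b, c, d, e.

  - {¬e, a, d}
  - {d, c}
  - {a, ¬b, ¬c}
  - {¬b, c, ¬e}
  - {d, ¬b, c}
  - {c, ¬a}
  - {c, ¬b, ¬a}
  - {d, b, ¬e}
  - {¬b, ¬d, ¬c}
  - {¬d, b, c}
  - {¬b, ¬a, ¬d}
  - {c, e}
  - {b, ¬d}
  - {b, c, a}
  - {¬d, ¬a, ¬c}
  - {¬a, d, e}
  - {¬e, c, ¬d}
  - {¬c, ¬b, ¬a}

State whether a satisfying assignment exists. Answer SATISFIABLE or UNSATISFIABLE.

SATISFIABLE

Branch on a: take a = False.
Try b = False.
  then d is forced to False.
  then e is forced to False.
  then c is forced to True.
Every clause has at least one true literal under this assignment.
So a=False, b=False, c=True, d=False, e=False is a satisfying assignment.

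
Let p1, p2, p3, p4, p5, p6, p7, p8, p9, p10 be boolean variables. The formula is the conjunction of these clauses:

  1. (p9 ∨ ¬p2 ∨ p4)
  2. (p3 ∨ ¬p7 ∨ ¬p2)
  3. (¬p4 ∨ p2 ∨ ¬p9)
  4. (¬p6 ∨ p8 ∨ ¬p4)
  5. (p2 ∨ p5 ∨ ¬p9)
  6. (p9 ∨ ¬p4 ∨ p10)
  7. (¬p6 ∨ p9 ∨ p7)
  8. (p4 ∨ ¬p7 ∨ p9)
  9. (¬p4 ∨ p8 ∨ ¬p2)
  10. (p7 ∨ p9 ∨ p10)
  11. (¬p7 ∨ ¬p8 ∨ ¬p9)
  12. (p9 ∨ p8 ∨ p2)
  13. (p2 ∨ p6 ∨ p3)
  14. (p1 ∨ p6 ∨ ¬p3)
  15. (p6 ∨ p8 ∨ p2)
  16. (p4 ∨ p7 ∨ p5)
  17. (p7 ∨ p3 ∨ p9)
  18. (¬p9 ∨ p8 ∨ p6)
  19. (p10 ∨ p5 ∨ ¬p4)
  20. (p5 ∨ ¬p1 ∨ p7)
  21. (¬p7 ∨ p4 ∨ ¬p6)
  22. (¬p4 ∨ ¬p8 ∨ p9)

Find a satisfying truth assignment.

p1 = False  p2 = True  p3 = True  p4 = False  p5 = True  p6 = True  p7 = False  p8 = True  p9 = True  p10 = False

Pure literal: p5 appears only positively; assign p5 = True.
Branch on p1: take p1 = False.
Try p2 = True.
For the remaining variables, p3 = True, p4 = False, p6 = True, p7 = False, p8 = True, p9 = True, p10 = False works.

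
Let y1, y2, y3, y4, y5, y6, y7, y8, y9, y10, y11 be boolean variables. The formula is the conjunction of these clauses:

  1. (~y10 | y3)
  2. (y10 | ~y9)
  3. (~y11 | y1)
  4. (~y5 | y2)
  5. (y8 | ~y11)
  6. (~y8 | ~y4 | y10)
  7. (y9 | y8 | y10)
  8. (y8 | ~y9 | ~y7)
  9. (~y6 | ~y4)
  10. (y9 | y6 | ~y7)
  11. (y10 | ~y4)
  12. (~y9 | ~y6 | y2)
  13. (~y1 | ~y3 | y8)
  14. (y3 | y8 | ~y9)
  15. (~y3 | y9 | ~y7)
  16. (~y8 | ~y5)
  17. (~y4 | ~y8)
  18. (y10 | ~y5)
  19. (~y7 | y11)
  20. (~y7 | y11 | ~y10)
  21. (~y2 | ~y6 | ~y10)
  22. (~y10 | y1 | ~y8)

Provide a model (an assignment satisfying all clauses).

y1=F, y2=F, y3=F, y4=F, y5=F, y6=T, y7=F, y8=T, y9=F, y10=F, y11=F

y4 occurs only negated in the remaining clauses — set y4 = False.
Pure literal: y5 appears only negated; assign y5 = False.
Try y1 = False.
  then y11 is forced to False.
  then y7 is forced to False.
The remaining clauses are satisfied by y2 = False, y3 = False, y6 = True, y8 = True, y9 = False, y10 = False.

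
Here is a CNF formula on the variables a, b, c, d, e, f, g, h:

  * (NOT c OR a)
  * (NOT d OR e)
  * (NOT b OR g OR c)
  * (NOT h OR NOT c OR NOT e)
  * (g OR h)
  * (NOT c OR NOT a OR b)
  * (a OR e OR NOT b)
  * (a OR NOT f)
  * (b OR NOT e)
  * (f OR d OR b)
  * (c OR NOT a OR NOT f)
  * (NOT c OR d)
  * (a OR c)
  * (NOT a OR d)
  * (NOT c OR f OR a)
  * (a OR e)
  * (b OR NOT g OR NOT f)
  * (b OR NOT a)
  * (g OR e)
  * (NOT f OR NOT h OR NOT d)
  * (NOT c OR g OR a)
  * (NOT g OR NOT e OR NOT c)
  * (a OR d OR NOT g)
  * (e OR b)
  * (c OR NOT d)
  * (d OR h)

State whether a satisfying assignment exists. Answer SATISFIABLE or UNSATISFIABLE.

UNSATISFIABLE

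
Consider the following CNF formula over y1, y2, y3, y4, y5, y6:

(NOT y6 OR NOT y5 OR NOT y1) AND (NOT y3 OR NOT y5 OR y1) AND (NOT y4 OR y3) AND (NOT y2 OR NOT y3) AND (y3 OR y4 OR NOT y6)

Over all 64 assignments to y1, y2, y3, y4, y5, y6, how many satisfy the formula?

18

Split on y3, then y1.
  y3=T, y1=T: y4 free; 3 ways for (y2,y5,y6) × 2^1 = 6.
  y3=T, y1=F: remaining (y2,y4,y5,y6) ∈ {(F,F,F,F); (F,F,F,T); (F,T,F,F); (F,T,F,T)} — 4.
  y3=F, y1=T: remaining (y2,y4,y5,y6) ∈ {(F,F,F,F); (F,F,T,F); (T,F,F,F); (T,F,T,F)} — 4.
  y3=F, y1=F: remaining (y2,y4,y5,y6) ∈ {(F,F,F,F); (F,F,T,F); (T,F,F,F); (T,F,T,F)} — 4.
Total: 6 + 4 + 4 + 4 = 18.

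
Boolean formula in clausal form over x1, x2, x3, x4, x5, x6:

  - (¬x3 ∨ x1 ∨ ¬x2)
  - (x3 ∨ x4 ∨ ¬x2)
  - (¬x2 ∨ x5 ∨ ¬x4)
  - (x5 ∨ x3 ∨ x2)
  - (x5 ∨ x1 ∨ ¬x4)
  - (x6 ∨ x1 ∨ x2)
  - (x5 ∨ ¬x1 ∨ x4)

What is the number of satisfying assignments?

Split on x2, then x1.
  x2=T, x1=T: x6 free; 3 ways for (x3,x4,x5) × 2^1 = 6.
  x2=T, x1=F: remaining (x3,x4,x5,x6) ∈ {(F,T,T,F); (F,T,T,T)} — 2.
  x2=F, x1=T: x6 free; 5 ways for (x3,x4,x5) × 2^1 = 10.
  x2=F, x1=F: 5 of the 16 assignments to (x3,x4,x5,x6) work.
Total: 6 + 2 + 10 + 5 = 23.

23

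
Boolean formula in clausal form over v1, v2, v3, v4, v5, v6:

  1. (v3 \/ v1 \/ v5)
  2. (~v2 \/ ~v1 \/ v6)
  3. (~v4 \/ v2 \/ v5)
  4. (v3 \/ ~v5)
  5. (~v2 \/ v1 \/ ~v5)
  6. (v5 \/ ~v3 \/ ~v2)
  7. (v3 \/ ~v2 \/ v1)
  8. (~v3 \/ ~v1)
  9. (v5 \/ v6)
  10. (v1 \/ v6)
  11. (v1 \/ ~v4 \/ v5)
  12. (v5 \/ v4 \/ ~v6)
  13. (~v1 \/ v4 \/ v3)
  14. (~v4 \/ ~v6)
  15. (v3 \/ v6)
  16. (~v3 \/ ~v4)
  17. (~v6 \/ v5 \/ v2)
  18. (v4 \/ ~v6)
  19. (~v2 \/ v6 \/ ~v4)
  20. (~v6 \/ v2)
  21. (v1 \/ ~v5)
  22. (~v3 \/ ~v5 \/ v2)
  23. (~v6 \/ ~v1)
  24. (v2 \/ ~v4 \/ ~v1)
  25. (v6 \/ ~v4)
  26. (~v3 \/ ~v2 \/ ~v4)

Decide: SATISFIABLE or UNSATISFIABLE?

UNSATISFIABLE

v6 = True:
  propagation gives v4=False; an empty clause results — contradiction.
v6 = False:
  propagation gives v5=True, v3=True, v1=False; an empty clause results — contradiction.
Every branch closes, so no satisfying assignment exists.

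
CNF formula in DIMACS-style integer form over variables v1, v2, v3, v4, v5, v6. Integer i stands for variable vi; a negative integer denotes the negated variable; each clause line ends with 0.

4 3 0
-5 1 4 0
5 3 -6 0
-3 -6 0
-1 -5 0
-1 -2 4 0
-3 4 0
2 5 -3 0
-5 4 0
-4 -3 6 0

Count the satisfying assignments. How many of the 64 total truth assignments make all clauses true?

8

Case analysis on v3 and v4:
  v3=1, v4=1: a clause becomes empty — 0.
  v3=1, v4=0: a clause becomes empty — 0.
  v3=0, v4=1: v2 free; 4 ways for (v1,v5,v6) × 2^1 = 8.
  v3=0, v4=0: a clause becomes empty — 0.
Total: 0 + 0 + 8 + 0 = 8.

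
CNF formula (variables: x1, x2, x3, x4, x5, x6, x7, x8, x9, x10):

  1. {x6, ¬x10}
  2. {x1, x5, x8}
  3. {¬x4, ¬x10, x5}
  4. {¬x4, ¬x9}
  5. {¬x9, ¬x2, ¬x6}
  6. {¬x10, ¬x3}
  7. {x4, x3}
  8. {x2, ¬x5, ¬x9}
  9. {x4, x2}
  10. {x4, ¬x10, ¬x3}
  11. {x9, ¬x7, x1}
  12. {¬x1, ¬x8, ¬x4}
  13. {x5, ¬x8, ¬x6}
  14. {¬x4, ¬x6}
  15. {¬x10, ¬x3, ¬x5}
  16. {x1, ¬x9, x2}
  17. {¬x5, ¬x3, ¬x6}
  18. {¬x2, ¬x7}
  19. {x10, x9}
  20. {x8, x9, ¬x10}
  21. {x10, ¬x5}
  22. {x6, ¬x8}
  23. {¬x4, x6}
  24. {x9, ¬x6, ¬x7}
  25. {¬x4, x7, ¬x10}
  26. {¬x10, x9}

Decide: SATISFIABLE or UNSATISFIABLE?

Branch on x1: take x1 = True.
Branch on x2: take x2 = True.
  then x7 is forced to False.
Branch on x3: take x3 = True.
  then x10 is forced to False.
  then x9 is forced to True.
  then x4 is forced to False.
  then x6 is forced to False.
  then x5 is forced to False.
  then x8 is forced to False.
So x1 = True, x2 = True, x3 = True, x4 = False, x5 = False, x6 = False, x7 = False, x8 = False, x9 = True, x10 = False is a satisfying assignment.

SATISFIABLE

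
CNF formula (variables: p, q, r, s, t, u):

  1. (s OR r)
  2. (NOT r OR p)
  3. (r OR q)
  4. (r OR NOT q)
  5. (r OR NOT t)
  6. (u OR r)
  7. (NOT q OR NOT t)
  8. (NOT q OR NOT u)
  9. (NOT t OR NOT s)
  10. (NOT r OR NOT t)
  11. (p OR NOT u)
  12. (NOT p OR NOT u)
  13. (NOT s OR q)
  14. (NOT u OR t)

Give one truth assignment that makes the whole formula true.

p=True, q=True, r=True, s=True, t=False, u=False

Set p = True and propagate.
  then u is forced to False.
  then r is forced to True.
  then t is forced to False.
The remaining clauses are satisfied by q = True, s = True.
Every clause has at least one true literal under this assignment.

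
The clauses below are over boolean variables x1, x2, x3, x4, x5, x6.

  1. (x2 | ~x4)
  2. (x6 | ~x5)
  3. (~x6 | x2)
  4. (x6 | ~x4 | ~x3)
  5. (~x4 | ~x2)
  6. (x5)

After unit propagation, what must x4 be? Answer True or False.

(x5) is a unit clause: x5 = True.
(x6 | ~x5): since x5 = True, the clause reduces to (x6). x6 = True.
In (x2 | ~x6), ~x6 is now false; x2 must hold, so x2 = True.
(~x4 | ~x2) with x2 = True leaves only ~x4, so x4 = False.

False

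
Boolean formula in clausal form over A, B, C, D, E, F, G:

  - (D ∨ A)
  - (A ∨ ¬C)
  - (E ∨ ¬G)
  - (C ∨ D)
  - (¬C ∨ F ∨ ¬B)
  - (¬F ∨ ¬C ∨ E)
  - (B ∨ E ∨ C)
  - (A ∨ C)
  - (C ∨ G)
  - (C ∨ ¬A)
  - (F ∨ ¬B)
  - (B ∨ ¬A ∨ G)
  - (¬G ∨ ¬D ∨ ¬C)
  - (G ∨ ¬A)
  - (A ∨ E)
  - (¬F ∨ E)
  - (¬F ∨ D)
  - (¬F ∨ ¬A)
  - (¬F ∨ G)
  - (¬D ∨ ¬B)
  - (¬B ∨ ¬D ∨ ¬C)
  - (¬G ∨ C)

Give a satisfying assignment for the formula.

A = 1  B = 0  C = 1  D = 0  E = 1  F = 0  G = 1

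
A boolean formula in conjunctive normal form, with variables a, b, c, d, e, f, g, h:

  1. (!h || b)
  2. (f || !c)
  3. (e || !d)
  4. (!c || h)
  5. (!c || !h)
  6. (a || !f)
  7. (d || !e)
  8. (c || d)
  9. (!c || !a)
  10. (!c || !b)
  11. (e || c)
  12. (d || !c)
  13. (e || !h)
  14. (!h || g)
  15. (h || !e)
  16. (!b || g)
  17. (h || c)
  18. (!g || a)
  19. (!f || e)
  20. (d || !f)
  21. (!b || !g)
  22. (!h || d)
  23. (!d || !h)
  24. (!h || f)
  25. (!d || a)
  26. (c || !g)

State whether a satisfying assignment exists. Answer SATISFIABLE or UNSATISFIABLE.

UNSATISFIABLE

c = True:
  propagation gives f=True, h=True; an empty clause results — contradiction.
c = False:
  propagation gives d=True, e=True, h=True; an empty clause results — contradiction.
Every branch closes, so no satisfying assignment exists.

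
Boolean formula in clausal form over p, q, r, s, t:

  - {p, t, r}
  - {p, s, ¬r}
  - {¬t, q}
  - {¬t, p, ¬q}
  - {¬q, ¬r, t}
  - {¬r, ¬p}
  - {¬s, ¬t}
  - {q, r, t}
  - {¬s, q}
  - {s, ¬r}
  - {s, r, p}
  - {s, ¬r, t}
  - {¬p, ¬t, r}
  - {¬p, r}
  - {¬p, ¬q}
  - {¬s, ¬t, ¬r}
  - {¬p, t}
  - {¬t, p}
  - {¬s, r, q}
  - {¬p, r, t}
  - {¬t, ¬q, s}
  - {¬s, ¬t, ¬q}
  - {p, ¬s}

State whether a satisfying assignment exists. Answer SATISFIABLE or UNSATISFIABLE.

t = True:
  propagation gives q=True, p=True; an empty clause results — contradiction.
t = False:
  propagation gives p=False, r=True, s=True; an empty clause results — contradiction.
Every branch closes, so no satisfying assignment exists.

UNSATISFIABLE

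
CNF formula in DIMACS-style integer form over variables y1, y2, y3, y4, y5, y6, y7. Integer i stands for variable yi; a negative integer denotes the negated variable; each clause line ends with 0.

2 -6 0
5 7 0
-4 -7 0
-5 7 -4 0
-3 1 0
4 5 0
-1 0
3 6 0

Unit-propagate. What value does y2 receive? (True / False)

True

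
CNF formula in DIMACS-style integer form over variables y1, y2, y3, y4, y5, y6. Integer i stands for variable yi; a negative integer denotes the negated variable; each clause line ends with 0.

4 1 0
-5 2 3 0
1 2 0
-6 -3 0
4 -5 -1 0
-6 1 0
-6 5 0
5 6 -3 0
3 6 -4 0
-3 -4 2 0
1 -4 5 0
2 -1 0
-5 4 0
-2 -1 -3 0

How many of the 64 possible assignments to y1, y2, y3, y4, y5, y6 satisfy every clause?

3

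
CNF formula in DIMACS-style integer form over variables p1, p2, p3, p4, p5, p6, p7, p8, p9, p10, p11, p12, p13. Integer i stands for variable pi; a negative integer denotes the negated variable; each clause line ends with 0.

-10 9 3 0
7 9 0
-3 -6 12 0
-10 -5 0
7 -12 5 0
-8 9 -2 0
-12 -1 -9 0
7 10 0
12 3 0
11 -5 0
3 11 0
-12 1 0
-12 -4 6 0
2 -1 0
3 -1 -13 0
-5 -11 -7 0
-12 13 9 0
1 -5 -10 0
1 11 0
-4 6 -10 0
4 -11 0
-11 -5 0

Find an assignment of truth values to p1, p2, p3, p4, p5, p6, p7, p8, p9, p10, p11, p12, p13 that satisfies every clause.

p1=T, p2=T, p3=T, p4=F, p5=F, p6=F, p7=T, p8=F, p9=T, p10=T, p11=F, p12=F, p13=F

Check each clause:
  1. (NOT p10 OR p3 OR p9) — p9 is true.
  2. (p9 OR p7) — p9 is true.
  3. (NOT p3 OR p12 OR NOT p6) — NOT p6 is true.
  4. (NOT p5 OR NOT p10) — NOT p5 is true.
  5. (p7 OR p5 OR NOT p12) — NOT p12 is true.
  6. (NOT p2 OR NOT p8 OR p9) — NOT p8 is true.
  7. (NOT p1 OR NOT p9 OR NOT p12) — NOT p12 is true.
  8. (p7 OR p10) — p10 is true.
  9. (p3 OR p12) — p3 is true.
  10. (p11 OR NOT p5) — NOT p5 is true.
  11. (p11 OR p3) — p3 is true.
  12. (NOT p12 OR p1) — p1 is true.
  13. (p6 OR NOT p4 OR NOT p12) — NOT p12 is true.
  14. (NOT p1 OR p2) — p2 is true.
  15. (NOT p1 OR NOT p13 OR p3) — p3 is true.
  16. (NOT p7 OR NOT p11 OR NOT p5) — NOT p5 is true.
  17. (p13 OR p9 OR NOT p12) — p9 is true.
  18. (p1 OR NOT p5 OR NOT p10) — p1 is true.
  19. (p1 OR p11) — p1 is true.
  20. (NOT p10 OR p6 OR NOT p4) — NOT p4 is true.
  21. (p4 OR NOT p11) — NOT p11 is true.
  22. (NOT p5 OR NOT p11) — NOT p5 is true.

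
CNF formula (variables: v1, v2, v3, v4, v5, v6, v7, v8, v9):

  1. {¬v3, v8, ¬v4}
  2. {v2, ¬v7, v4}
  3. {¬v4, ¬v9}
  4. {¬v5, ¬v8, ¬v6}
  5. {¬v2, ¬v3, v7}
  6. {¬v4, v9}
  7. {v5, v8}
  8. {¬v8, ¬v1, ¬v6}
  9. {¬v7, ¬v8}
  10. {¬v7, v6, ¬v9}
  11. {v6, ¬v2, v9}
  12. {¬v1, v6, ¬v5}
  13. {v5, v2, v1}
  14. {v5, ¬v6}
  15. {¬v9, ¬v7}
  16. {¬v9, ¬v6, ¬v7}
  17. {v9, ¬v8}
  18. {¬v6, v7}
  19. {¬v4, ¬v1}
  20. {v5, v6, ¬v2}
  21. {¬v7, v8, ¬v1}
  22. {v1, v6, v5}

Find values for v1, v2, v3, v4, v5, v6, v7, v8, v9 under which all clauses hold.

v1=False, v2=True, v3=False, v4=False, v5=True, v6=False, v7=False, v8=True, v9=True

v3 occurs only negated in the remaining clauses — set v3 = False.
Set v1 = False and propagate.
Set v2 = True and propagate.
For the remaining variables, v4 = False, v5 = True, v6 = False, v7 = False, v8 = True, v9 = True works.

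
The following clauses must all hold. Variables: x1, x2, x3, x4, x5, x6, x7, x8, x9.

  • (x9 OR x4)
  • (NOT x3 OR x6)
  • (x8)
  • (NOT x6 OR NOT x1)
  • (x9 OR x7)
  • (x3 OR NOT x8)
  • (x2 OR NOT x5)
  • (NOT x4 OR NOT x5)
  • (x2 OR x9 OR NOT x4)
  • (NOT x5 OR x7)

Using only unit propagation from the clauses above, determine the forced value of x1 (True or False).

False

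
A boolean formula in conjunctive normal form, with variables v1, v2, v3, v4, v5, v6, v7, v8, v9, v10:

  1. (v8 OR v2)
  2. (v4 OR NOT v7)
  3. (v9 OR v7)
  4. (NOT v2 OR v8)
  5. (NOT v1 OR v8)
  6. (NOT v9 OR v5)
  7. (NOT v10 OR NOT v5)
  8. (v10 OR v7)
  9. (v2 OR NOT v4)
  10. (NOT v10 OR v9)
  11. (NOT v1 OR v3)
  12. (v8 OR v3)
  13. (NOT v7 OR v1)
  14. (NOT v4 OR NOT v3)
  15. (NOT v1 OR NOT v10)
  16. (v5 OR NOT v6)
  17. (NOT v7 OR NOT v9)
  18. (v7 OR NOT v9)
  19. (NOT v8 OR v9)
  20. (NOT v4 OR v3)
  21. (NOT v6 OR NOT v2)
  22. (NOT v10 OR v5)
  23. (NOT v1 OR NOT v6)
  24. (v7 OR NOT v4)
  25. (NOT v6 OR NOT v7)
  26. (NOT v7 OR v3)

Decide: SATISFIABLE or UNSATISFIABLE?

v7 = True:
  propagation gives v4=True, v2=True, v8=True, v1=True; an empty clause results — contradiction.
v7 = False:
  propagation gives v9=True; an empty clause results — contradiction.
Every branch closes, so no satisfying assignment exists.

UNSATISFIABLE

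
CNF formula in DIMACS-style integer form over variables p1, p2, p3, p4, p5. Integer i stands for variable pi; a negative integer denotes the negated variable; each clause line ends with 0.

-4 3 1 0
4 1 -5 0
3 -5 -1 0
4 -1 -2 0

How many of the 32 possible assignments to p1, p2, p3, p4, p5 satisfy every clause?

17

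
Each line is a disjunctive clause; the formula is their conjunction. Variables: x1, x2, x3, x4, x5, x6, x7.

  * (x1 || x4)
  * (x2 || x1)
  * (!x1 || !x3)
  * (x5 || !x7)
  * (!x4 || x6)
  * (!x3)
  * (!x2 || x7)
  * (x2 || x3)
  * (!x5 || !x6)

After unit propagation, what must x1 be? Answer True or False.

True

(!x3) stands alone — x3 = False.
(x3 || x2): since x3 = False, the clause reduces to (x2). x2 = True.
In (x7 || !x2), !x2 is now false; x7 must hold, so x7 = True.
(x5 || !x7): since x7 = True, the clause reduces to (x5). x5 = True.
From (!x5 || !x6) and x5 = True: x6 = False.
In (!x4 || x6), x6 is now false; !x4 must hold, so x4 = False.
(x4 || x1): since x4 = False, the clause reduces to (x1). x1 = True.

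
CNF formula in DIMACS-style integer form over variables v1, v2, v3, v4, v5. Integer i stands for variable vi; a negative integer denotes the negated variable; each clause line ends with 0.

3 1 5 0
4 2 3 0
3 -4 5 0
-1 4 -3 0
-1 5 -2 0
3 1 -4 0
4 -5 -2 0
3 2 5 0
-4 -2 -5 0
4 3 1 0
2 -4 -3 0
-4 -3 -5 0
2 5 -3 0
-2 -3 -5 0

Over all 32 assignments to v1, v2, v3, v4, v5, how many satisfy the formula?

The models are:
  v1=F v2=F v3=T v4=F v5=T
  v1=F v2=T v3=T v4=F v5=F
  v1=F v2=T v3=T v4=T v5=F
  v1=T v2=F v3=F v4=T v5=T
That's 4 in total.

4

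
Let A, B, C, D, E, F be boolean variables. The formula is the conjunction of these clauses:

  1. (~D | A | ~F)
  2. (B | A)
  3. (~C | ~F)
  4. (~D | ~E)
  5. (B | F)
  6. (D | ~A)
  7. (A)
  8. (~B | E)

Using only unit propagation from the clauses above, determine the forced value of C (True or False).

False

Unit clause (A) sets A = True.
(D | ~A): since A = True, the clause reduces to (D). D = True.
(~E | ~D) with D = True leaves only ~E, so E = False.
(E | ~B): since E = False, the clause reduces to (~B). B = False.
In (F | B), B is now false; F must hold, so F = True.
In (~F | ~C), ~F is now false; ~C must hold, so C = False.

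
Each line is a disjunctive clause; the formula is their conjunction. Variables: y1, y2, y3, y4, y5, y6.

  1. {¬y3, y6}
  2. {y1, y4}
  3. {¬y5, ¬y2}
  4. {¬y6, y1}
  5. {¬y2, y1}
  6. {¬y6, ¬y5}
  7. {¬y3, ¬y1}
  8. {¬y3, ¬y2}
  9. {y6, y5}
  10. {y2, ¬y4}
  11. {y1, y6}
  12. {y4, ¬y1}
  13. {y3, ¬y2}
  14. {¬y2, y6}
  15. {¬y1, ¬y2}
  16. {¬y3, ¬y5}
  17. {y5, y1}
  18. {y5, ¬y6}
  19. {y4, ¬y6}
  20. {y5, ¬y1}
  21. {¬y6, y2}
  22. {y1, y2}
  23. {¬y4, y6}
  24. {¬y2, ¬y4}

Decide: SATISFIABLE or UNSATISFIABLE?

UNSATISFIABLE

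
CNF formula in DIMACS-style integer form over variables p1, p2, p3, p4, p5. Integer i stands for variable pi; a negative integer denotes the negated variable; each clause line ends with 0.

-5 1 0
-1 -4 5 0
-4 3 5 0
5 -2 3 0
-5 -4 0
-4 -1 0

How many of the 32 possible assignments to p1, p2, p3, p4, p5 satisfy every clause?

Split on p5, then p4.
  p5=1, p4=1: a clause becomes empty — 0.
  p5=1, p4=0: remaining (p1,p2,p3) ∈ {(1,0,0); (1,0,1); (1,1,0); (1,1,1)} — 4.
  p5=0, p4=1: remaining (p1,p2,p3) ∈ {(0,0,1); (0,1,1)} — 2.
  p5=0, p4=0: p1 free; 3 ways for (p2,p3) × 2^1 = 6.
Total: 0 + 4 + 2 + 6 = 12.

12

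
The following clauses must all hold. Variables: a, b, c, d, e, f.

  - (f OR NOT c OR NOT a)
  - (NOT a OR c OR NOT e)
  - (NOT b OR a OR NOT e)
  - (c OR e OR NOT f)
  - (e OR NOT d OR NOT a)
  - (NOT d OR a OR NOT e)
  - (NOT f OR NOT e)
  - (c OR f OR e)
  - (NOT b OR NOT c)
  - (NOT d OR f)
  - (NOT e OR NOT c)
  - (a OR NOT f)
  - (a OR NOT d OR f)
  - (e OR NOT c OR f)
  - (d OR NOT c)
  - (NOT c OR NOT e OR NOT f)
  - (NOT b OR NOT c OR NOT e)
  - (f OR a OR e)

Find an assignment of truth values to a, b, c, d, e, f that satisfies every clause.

a=False, b=False, c=False, d=False, e=True, f=False

Pure literal: b appears only negated; assign b = False.
Branch on a: take a = False.
  then f is forced to False.
  then d is forced to False.
  then c is forced to False.
  then e is forced to True.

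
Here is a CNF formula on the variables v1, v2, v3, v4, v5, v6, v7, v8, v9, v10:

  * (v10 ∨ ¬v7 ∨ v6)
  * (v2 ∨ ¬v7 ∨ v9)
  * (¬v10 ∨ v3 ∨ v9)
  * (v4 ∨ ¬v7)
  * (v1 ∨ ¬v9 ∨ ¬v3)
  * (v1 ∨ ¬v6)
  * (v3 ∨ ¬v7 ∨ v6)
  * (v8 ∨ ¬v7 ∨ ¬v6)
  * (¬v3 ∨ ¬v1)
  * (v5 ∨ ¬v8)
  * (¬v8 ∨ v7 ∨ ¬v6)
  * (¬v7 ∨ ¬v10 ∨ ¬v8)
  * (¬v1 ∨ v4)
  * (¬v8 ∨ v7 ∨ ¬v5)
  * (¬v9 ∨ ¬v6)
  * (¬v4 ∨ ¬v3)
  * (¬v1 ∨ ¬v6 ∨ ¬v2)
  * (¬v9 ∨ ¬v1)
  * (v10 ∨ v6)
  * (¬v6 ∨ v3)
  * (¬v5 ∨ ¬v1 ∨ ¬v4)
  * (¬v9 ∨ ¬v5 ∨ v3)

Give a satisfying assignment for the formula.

Set v1 = False and propagate.
  then v6 is forced to False.
  then v10 is forced to True.
The remaining clauses are satisfied by v2 = True, v3 = True, v4 = False, v5 = False, v7 = False, v8 = False, v9 = False.

v1 = False, v2 = True, v3 = True, v4 = False, v5 = False, v6 = False, v7 = False, v8 = False, v9 = False, v10 = True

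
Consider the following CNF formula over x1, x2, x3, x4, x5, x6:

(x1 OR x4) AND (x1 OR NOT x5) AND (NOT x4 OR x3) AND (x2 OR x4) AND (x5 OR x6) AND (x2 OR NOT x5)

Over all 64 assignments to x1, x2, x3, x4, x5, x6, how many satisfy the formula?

12

Split on x4, then x5.
  x4=1, x5=1: remaining (x1,x2,x3,x6) ∈ {(1,1,1,0); (1,1,1,1)} — 2.
  x4=1, x5=0: remaining (x1,x2,x3,x6) ∈ {(0,0,1,1); (0,1,1,1); (1,0,1,1); (1,1,1,1)} — 4.
  x4=0, x5=1: remaining (x1,x2,x3,x6) ∈ {(1,1,0,0); (1,1,0,1); (1,1,1,0); (1,1,1,1)} — 4.
  x4=0, x5=0: remaining (x1,x2,x3,x6) ∈ {(1,1,0,1); (1,1,1,1)} — 2.
Total: 2 + 4 + 4 + 2 = 12.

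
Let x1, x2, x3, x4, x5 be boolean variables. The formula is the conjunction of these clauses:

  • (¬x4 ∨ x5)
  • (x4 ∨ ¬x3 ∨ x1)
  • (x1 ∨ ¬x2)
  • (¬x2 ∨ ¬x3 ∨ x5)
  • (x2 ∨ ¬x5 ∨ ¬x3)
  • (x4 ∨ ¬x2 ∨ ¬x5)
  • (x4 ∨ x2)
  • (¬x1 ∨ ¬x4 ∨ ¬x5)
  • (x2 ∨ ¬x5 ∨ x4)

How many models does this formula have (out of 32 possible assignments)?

2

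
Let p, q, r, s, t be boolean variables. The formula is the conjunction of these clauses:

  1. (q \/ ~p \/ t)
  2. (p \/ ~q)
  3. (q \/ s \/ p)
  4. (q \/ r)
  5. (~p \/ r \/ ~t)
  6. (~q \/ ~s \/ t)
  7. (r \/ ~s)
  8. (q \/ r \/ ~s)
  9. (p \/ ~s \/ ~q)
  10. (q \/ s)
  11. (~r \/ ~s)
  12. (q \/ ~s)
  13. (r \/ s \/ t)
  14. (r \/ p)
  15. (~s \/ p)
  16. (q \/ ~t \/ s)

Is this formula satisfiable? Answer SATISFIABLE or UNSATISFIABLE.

Branch on p: take p = True.
Set q = True and propagate.
Try r = True.
  then s is forced to False.
t is now unconstrained; take t = True.
So p = T, q = T, r = T, s = F, t = T is a satisfying assignment.

SATISFIABLE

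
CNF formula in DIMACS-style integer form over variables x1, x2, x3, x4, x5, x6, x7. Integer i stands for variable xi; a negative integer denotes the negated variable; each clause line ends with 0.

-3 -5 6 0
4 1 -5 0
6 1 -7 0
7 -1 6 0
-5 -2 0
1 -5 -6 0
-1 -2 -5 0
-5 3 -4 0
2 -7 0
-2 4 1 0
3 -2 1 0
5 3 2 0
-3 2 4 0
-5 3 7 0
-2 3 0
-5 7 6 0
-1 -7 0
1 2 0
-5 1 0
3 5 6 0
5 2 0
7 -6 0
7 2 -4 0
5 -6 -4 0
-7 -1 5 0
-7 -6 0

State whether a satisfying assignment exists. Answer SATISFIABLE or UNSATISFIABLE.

Set x1 = False and propagate.
  then x2 is forced to True.
  then x5 is forced to False.
  then x4 is forced to True.
  then x3 is forced to True.
  then x6 is forced to False.
  then x7 is forced to False.
So x1=0  x2=1  x3=1  x4=1  x5=0  x6=0  x7=0 is a satisfying assignment.

SATISFIABLE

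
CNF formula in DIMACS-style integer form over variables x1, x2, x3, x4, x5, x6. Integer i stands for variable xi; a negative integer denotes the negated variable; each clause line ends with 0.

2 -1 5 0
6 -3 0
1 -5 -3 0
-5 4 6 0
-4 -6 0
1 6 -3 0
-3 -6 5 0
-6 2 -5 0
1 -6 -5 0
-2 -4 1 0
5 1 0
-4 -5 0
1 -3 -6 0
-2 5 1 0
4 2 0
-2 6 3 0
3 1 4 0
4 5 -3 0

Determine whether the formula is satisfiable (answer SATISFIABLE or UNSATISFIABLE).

SATISFIABLE

Set x1 = True and propagate.
Set x2 = True and propagate.
Set x3 = False and propagate.
  then x6 is forced to True.
  then x4 is forced to False.
x5 is now unconstrained; take x5 = False.
Every clause has at least one true literal under this assignment.
So x1=1, x2=1, x3=0, x4=0, x5=0, x6=1 is a satisfying assignment.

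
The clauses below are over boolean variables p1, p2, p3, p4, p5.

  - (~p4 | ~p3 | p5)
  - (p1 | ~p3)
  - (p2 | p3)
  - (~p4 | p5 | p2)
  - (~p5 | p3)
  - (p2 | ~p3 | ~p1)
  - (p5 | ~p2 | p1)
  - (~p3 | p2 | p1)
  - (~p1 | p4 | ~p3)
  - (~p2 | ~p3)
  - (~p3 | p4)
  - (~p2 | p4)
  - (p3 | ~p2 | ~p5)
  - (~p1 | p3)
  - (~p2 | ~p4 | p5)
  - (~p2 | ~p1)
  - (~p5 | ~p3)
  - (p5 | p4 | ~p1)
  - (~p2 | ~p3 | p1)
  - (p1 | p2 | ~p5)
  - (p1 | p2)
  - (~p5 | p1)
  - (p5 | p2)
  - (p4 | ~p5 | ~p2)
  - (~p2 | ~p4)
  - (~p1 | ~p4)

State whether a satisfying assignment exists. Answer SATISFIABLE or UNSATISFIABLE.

p2 = True:
  propagation gives p3=False, p5=False, p1=True; an empty clause results — contradiction.
p2 = False:
  propagation gives p3=True, p1=True; an empty clause results — contradiction.
Every branch closes, so no satisfying assignment exists.

UNSATISFIABLE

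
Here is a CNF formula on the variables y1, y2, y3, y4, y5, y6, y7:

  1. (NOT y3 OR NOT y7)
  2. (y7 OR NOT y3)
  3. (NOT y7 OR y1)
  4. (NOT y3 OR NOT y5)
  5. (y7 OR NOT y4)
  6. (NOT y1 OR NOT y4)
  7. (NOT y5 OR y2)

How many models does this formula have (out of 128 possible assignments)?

18

Split on y7, then y3.
  y7=T, y3=T: a clause becomes empty — 0.
  y7=T, y3=F: y6 free; 3 ways for (y1,y2,y4,y5) × 2^1 = 6.
  y7=F, y3=T: a clause becomes empty — 0.
  y7=F, y3=F: y1, y6 free; 3 ways for (y2,y4,y5) × 2^2 = 12.
Total: 0 + 6 + 0 + 12 = 18.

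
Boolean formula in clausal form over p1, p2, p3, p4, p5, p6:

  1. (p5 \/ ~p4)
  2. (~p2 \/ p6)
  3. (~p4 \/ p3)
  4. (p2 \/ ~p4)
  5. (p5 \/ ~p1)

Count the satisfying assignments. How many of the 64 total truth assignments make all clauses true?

20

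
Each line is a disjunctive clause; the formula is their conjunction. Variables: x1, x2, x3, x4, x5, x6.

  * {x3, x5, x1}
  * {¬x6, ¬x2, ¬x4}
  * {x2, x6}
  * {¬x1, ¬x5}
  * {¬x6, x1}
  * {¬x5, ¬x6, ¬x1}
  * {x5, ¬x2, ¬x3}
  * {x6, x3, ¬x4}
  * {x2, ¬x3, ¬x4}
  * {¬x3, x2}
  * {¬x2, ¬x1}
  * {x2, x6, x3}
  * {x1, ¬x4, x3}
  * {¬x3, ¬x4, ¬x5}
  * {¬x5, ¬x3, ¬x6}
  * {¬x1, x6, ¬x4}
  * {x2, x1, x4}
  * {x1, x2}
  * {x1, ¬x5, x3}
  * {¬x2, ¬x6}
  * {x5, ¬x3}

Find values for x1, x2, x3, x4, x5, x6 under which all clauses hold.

x1=False  x2=True  x3=True  x4=False  x5=True  x6=False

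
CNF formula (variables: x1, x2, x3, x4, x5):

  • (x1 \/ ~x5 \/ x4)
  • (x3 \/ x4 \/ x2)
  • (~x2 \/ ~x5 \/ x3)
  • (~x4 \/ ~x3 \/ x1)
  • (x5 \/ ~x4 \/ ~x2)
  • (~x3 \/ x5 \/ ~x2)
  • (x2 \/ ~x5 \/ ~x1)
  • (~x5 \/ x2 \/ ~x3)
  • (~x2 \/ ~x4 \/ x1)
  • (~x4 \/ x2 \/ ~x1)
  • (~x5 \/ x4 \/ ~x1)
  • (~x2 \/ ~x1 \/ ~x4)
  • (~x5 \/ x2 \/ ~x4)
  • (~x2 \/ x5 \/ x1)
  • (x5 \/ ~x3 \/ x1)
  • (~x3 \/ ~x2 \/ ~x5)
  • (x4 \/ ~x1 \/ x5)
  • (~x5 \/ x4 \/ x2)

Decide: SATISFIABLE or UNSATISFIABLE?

SATISFIABLE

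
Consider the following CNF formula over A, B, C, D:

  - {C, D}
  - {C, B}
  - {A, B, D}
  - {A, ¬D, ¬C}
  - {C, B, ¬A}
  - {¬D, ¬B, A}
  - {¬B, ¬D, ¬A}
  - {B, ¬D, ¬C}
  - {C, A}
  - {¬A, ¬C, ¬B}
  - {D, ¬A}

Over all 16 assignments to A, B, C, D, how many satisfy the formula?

1

The models are:
  A=F B=T C=T D=F
Count: 1.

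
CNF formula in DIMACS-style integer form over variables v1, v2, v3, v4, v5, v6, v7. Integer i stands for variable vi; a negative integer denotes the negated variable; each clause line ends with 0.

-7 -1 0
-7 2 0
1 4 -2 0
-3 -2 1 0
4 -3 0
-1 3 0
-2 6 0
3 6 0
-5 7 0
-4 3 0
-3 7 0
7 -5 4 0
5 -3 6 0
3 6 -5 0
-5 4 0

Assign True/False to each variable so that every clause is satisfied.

Pure literal: v6 appears only positively; assign v6 = True.
Set v1 = False and propagate.
Set v2 = False and propagate.
  then v7 is forced to False.
  then v5 is forced to False.
  then v3 is forced to False.
  then v4 is forced to False.

v1=False, v2=False, v3=False, v4=False, v5=False, v6=True, v7=False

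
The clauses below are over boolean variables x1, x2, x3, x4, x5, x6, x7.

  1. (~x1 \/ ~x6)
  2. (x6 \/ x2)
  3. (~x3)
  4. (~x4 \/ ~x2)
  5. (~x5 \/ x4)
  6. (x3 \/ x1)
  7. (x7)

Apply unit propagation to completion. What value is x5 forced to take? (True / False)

(~x3) is a unit clause: x3 = False.
(x1 \/ x3) with x3 = False leaves only x1, so x1 = True.
In (~x6 \/ ~x1), ~x1 is now false; ~x6 must hold, so x6 = False.
(x2 \/ x6): since x6 = False, the clause reduces to (x2). x2 = True.
In (~x2 \/ ~x4), ~x2 is now false; ~x4 must hold, so x4 = False.
From (x4 \/ ~x5) and x4 = False: x5 = False.

False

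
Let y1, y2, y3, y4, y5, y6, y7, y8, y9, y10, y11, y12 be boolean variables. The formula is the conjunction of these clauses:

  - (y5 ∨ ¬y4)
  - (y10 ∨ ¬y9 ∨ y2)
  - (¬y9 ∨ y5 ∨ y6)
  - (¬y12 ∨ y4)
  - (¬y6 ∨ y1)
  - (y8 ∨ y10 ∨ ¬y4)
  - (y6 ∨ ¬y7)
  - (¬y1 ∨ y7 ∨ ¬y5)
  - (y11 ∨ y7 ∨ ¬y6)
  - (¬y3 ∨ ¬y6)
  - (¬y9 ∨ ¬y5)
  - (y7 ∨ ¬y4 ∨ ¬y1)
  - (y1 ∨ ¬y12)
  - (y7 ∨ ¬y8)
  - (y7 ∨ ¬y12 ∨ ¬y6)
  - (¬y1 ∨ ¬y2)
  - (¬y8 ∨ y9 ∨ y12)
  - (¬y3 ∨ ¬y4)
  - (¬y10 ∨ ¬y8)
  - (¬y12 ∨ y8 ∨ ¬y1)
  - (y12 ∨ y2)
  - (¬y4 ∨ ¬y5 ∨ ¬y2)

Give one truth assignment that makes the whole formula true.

y1 = F  y2 = T  y3 = F  y4 = F  y5 = F  y6 = F  y7 = F  y8 = F  y9 = F  y10 = F  y11 = F  y12 = F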